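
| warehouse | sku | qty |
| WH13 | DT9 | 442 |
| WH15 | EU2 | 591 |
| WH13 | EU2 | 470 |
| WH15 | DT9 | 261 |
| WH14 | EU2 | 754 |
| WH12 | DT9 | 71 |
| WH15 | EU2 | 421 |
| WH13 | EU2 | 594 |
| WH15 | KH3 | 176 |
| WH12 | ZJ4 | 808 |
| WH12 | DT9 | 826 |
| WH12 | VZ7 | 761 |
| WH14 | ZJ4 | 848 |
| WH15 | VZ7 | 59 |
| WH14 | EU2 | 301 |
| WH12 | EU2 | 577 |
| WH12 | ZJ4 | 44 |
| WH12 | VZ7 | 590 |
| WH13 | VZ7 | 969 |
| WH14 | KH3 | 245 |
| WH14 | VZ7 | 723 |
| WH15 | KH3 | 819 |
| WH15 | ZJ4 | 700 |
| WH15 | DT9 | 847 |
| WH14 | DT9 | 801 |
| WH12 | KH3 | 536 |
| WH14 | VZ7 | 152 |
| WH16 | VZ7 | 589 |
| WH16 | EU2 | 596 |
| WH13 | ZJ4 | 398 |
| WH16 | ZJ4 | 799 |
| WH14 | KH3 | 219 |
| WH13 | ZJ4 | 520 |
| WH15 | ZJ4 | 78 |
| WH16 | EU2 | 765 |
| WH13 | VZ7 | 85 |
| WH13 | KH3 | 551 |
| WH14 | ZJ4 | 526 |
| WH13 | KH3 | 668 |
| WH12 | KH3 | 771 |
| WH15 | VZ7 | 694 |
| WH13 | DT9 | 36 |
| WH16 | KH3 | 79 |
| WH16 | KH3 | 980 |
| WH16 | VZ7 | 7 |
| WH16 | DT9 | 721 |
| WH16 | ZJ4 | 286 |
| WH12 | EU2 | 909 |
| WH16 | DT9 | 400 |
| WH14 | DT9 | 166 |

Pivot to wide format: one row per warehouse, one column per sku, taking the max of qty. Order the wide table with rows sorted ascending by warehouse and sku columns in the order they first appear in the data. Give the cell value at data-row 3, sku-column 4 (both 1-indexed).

848

With rows sorted ascending by warehouse, row 3 is warehouse=WH14. sku columns in first-appearance order: DT9, EU2, KH3, ZJ4, VZ7; column 4 is ZJ4.
Long rows with warehouse=WH14, sku=ZJ4: max(848, 526) = 848.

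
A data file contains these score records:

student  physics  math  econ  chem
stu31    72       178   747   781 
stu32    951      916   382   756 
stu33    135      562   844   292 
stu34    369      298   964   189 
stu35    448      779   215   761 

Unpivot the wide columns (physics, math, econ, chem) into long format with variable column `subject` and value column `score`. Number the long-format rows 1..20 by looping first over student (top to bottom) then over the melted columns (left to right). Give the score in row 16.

20 rows total (5 × 4). Row 16: index ⌊(16-1)/4⌋ = 3 into student → stu34; (16-1) mod 4 = 3 into the melted columns → chem.
So row 16 is (stu34, chem, 189); score = 189.

189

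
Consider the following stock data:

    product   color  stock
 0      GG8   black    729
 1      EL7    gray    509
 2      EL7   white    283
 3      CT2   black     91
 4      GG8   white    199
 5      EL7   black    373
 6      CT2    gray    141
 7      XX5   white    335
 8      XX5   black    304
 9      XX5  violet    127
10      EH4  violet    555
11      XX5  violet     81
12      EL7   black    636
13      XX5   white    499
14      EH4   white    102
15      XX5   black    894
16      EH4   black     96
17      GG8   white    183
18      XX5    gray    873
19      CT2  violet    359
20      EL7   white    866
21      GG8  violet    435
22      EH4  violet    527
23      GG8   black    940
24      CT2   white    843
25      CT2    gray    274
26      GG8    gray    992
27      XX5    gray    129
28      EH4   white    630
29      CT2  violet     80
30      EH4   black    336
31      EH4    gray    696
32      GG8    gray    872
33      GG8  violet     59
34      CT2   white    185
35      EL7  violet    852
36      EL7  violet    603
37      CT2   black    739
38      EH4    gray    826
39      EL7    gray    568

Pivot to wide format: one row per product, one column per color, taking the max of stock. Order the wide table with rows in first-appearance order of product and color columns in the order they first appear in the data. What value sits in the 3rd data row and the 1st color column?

739

With rows in first-appearance order of product, row 3 is product=CT2. color columns in first-appearance order: black, gray, white, violet; column 1 is black.
Long rows with product=CT2, color=black: max(91, 739) = 739.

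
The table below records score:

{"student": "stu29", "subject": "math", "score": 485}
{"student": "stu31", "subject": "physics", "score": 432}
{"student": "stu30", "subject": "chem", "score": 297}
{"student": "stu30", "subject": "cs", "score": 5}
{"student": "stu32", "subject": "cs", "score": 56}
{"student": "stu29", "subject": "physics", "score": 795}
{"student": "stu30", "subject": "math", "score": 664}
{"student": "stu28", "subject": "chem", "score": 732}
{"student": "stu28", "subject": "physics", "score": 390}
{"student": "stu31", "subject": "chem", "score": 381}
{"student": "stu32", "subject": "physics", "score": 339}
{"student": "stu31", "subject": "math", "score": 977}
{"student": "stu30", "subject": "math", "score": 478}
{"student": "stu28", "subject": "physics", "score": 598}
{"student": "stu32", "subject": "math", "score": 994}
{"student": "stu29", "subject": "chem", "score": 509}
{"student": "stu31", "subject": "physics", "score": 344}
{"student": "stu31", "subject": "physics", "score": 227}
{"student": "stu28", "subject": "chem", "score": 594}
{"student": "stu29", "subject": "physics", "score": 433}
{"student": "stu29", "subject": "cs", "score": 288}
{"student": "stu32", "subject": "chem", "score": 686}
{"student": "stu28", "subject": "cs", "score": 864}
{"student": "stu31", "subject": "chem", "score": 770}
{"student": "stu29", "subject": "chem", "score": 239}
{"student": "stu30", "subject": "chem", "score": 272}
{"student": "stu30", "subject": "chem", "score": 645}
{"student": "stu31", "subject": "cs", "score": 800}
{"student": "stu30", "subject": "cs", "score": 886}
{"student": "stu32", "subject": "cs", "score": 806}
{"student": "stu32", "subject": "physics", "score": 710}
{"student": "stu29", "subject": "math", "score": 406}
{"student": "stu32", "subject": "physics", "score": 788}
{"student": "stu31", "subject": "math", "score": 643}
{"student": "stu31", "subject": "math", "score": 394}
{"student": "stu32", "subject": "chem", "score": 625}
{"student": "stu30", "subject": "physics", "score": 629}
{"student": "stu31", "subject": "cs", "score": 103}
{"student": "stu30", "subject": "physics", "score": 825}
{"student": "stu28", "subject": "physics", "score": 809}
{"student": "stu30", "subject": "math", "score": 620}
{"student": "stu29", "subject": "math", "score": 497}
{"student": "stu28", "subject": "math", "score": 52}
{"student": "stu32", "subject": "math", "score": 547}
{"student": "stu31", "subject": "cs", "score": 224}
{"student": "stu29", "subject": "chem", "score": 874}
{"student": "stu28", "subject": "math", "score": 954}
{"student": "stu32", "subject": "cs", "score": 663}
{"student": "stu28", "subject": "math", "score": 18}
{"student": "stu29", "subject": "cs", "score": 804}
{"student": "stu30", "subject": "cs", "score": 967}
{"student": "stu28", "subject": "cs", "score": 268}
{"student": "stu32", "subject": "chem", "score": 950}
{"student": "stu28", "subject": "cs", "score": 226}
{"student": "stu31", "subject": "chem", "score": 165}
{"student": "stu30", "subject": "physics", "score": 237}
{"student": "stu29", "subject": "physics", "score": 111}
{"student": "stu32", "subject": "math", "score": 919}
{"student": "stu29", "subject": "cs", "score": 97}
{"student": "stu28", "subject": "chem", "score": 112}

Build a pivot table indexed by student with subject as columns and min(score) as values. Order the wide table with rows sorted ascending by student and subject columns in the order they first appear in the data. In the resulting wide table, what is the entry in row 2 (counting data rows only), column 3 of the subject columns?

With rows sorted ascending by student, row 2 is student=stu29. subject columns in first-appearance order: math, physics, chem, cs; column 3 is chem.
Long rows with student=stu29, subject=chem: min(509, 239, 874) = 239.

239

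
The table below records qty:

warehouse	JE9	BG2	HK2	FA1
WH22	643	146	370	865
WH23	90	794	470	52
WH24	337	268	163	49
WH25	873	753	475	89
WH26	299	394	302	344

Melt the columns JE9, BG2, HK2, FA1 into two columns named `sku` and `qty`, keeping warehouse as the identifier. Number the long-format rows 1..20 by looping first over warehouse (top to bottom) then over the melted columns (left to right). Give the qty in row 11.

163

20 rows total (5 × 4). Row 11: index ⌊(11-1)/4⌋ = 2 into warehouse → WH24; (11-1) mod 4 = 2 into the melted columns → HK2.
So row 11 is (WH24, HK2, 163); qty = 163.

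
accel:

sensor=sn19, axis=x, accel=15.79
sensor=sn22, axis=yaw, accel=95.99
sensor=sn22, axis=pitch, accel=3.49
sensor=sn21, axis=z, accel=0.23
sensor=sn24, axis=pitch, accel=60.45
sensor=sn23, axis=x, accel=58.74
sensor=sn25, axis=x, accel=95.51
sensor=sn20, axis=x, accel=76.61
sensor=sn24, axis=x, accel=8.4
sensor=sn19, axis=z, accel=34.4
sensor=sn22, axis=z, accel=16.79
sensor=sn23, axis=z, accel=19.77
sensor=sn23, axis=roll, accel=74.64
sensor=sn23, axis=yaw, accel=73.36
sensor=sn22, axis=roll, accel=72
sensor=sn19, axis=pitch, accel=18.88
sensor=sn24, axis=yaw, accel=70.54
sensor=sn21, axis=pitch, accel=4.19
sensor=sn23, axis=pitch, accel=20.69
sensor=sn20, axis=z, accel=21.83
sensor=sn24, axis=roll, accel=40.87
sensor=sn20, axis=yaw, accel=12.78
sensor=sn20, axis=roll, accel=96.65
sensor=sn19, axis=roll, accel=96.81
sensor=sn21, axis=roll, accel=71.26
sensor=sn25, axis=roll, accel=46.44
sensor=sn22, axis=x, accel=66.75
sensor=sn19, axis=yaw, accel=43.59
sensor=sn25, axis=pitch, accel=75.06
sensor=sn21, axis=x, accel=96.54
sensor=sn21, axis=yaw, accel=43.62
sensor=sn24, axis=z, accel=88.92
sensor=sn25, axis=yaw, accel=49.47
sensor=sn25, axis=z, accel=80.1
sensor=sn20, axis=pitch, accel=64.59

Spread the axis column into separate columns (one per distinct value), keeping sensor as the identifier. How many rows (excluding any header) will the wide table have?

7 distinct sensor values → 7 rows.

7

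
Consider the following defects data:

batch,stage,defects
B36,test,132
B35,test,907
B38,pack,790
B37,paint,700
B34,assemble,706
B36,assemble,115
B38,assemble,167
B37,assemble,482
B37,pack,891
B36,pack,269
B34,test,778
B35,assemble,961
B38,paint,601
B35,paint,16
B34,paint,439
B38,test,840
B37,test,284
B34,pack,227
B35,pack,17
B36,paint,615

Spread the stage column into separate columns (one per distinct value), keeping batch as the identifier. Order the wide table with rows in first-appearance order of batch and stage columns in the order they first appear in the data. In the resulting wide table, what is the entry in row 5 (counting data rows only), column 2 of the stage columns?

With rows in first-appearance order of batch, row 5 is batch=B34. stage columns in first-appearance order: test, pack, paint, assemble; column 2 is pack.
Long rows with batch=B34, stage=pack: defects = 227.

227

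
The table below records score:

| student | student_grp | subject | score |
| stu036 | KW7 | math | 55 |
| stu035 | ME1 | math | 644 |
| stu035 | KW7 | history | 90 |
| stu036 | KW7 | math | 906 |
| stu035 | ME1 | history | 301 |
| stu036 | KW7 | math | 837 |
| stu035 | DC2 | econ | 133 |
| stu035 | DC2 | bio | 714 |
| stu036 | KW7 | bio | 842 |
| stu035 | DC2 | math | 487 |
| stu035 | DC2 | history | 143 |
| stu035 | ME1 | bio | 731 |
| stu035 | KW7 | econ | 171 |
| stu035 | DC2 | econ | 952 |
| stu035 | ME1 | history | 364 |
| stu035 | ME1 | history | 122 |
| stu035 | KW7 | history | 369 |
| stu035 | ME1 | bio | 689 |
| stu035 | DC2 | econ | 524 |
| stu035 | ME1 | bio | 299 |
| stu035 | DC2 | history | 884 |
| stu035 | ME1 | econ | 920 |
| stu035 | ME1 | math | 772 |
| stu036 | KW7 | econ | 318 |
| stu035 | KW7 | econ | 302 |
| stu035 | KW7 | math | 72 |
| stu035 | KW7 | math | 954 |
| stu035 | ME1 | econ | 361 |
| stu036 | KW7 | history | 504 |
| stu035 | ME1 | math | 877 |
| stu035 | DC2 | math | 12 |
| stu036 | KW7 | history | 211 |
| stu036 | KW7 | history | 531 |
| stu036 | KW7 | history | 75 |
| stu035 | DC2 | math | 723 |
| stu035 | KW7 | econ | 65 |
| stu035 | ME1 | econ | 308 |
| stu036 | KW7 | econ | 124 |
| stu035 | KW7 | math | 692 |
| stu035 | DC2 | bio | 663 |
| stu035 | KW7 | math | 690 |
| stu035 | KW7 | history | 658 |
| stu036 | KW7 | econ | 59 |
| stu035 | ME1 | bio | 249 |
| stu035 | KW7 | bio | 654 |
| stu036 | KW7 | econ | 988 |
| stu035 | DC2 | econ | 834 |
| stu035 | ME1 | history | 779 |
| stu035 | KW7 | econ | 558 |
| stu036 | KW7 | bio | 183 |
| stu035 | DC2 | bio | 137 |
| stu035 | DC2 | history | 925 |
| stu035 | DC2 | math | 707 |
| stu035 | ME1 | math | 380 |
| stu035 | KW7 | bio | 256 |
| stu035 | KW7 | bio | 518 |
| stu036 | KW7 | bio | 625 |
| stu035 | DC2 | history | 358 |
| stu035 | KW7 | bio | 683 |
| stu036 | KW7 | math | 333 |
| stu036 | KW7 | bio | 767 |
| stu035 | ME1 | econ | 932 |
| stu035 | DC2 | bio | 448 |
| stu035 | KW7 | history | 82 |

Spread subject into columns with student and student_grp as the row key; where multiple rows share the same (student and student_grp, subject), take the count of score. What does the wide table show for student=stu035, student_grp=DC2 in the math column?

Rows with student=stu035, student_grp=DC2 and subject=math: score values are 487, 12, 723, 707.
4 rows match — count = 4.

4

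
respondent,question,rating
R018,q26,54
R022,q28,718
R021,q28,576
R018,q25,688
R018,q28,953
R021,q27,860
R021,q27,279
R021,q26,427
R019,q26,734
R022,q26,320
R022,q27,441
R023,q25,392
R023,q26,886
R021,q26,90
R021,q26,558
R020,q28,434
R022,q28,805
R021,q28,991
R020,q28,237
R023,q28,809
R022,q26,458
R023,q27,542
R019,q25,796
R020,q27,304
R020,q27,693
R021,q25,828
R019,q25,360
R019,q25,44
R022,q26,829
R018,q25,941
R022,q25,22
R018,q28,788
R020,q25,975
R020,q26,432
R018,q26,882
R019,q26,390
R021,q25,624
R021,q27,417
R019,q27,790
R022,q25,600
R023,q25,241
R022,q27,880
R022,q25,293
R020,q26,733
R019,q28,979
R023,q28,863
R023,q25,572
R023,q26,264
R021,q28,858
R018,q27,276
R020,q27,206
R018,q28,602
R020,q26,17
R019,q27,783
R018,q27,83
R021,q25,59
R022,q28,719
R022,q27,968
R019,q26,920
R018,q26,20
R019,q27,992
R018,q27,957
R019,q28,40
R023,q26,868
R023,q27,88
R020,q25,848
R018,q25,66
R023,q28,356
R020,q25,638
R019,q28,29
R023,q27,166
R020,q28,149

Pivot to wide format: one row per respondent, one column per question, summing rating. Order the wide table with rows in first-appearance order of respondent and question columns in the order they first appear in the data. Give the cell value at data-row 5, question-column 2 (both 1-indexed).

2028

With rows in first-appearance order of respondent, row 5 is respondent=R023. question columns in first-appearance order: q26, q28, q25, q27; column 2 is q28.
Long rows with respondent=R023, question=q28: 809 + 863 + 356 = 2028.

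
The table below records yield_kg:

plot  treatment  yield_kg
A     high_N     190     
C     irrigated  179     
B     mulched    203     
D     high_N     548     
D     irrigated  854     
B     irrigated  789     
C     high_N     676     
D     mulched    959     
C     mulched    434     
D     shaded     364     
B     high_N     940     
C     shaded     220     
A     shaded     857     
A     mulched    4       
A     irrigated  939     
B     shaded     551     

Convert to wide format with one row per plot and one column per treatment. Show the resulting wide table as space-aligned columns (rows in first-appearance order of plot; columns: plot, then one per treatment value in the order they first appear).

Columns: plot plus the 4 distinct treatment values (high_N, irrigated, mulched, shaded).
For example, row A column high_N takes yield_kg=190 from the long row (A, high_N).

plot  high_N  irrigated  mulched  shaded
A     190     939        4        857   
C     676     179        434      220   
B     940     789        203      551   
D     548     854        959      364   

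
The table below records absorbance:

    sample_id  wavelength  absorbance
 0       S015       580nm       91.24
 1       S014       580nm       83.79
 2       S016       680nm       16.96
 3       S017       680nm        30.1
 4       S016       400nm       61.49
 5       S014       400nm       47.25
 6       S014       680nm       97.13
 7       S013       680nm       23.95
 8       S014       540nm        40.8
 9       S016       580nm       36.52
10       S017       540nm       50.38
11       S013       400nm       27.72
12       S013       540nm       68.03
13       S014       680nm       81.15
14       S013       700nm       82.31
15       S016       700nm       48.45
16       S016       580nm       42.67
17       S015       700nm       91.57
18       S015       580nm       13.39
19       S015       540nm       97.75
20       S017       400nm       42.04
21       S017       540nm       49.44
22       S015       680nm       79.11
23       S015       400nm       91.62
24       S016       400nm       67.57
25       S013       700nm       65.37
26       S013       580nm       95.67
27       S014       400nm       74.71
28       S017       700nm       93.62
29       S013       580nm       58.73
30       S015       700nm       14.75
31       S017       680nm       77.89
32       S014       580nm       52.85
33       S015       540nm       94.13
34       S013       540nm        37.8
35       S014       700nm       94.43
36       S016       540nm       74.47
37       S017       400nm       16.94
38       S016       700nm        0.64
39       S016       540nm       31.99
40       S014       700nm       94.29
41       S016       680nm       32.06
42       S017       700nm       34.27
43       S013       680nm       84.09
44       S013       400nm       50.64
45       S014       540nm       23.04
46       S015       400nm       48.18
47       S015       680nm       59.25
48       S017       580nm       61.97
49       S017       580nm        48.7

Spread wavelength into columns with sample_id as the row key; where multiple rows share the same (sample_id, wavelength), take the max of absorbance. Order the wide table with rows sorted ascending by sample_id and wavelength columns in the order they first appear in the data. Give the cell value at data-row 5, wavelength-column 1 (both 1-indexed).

61.97

With rows sorted ascending by sample_id, row 5 is sample_id=S017. wavelength columns in first-appearance order: 580nm, 680nm, 400nm, 540nm, 700nm; column 1 is 580nm.
Long rows with sample_id=S017, wavelength=580nm: max(61.97, 48.7) = 61.97.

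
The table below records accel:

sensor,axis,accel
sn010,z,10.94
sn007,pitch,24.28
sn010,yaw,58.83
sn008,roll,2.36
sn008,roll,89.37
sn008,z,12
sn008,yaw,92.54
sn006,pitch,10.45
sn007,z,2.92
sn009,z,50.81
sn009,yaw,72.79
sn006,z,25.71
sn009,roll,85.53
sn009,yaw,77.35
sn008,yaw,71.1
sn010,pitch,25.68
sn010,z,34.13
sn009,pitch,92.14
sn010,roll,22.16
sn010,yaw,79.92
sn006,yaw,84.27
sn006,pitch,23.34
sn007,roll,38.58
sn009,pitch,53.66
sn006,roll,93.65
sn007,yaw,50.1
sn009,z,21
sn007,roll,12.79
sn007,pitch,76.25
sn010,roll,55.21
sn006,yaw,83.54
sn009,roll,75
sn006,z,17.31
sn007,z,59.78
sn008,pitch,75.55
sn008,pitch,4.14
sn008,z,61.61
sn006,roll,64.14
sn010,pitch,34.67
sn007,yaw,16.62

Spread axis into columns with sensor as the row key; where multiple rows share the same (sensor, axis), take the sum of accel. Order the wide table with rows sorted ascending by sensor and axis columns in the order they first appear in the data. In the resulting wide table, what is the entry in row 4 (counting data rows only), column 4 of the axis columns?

With rows sorted ascending by sensor, row 4 is sensor=sn009. axis columns in first-appearance order: z, pitch, yaw, roll; column 4 is roll.
Long rows with sensor=sn009, axis=roll: 85.53 + 75 = 160.53.

160.53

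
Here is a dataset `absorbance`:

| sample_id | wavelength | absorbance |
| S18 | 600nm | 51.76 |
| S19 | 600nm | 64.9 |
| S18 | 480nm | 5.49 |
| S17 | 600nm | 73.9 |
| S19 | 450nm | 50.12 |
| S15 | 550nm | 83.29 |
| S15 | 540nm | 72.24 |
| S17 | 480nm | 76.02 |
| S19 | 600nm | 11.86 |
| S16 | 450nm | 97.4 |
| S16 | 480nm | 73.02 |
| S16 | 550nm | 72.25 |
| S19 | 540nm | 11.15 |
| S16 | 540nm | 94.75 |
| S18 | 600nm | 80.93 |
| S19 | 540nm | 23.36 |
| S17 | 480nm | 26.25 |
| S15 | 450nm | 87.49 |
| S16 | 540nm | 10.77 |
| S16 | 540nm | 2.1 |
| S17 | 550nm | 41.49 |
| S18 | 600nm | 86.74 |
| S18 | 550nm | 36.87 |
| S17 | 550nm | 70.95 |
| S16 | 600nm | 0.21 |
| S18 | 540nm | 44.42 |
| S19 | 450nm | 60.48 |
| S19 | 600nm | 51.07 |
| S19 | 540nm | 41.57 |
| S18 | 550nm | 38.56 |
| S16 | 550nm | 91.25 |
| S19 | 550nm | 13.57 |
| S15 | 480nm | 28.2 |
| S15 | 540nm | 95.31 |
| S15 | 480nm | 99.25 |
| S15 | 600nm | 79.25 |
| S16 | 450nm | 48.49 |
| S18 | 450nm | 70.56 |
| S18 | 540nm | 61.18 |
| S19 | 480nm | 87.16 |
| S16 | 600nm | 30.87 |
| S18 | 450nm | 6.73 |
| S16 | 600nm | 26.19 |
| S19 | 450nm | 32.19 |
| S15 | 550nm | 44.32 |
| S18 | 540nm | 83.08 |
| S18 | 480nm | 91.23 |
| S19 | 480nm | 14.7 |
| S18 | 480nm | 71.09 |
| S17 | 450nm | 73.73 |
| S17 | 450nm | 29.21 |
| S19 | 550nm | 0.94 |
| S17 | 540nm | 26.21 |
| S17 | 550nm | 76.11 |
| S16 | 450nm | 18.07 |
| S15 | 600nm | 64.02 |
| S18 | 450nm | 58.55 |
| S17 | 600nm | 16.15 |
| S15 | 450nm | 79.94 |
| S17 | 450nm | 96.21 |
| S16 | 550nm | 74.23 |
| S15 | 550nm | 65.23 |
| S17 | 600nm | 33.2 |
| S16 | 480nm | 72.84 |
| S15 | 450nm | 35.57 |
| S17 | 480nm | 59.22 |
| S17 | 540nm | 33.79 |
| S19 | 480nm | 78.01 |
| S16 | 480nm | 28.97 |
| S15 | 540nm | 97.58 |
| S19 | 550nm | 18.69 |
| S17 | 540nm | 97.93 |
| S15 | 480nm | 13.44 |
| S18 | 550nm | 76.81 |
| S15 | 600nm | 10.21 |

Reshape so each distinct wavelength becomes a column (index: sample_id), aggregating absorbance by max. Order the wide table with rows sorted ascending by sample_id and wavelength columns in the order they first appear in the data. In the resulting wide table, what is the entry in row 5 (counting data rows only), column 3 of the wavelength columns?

60.48

With rows sorted ascending by sample_id, row 5 is sample_id=S19. wavelength columns in first-appearance order: 600nm, 480nm, 450nm, 550nm, 540nm; column 3 is 450nm.
Long rows with sample_id=S19, wavelength=450nm: max(50.12, 60.48, 32.19) = 60.48.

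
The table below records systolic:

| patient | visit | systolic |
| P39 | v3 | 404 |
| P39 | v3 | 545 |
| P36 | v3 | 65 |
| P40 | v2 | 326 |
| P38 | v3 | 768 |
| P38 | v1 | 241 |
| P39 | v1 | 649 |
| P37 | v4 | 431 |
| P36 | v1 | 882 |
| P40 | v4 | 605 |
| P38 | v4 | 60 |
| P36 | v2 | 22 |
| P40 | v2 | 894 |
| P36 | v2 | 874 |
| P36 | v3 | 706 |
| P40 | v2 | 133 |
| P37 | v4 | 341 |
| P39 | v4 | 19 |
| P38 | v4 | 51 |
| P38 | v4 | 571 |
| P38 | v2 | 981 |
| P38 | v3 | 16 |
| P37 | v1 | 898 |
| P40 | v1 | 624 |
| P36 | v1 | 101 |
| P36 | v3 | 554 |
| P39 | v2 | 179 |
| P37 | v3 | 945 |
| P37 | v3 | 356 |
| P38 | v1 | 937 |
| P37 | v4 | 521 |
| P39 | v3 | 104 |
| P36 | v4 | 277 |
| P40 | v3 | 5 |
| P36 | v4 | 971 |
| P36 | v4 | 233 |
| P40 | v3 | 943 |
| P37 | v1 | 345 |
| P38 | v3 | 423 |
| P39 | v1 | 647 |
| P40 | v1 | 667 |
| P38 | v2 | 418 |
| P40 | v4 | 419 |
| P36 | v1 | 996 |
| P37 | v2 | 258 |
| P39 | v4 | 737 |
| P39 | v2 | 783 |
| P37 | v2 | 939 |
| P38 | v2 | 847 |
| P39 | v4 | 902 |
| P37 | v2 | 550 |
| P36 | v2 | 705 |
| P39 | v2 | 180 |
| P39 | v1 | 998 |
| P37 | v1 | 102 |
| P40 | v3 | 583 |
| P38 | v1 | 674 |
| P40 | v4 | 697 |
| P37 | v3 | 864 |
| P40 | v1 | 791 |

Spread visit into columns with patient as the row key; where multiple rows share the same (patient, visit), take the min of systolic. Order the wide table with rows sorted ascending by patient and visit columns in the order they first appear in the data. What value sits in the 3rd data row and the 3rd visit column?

With rows sorted ascending by patient, row 3 is patient=P38. visit columns in first-appearance order: v3, v2, v1, v4; column 3 is v1.
Long rows with patient=P38, visit=v1: min(241, 937, 674) = 241.

241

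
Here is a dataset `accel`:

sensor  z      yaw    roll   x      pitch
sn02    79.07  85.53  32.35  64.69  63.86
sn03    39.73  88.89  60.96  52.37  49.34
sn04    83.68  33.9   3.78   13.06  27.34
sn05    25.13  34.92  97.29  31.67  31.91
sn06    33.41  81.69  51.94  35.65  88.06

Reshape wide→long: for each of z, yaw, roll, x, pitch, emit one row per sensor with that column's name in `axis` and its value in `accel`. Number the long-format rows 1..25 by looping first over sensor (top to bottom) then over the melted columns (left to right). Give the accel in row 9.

25 rows total (5 × 5). Row 9: index ⌊(9-1)/5⌋ = 1 into sensor → sn03; (9-1) mod 5 = 3 into the melted columns → x.
So row 9 is (sn03, x, 52.37); accel = 52.37.

52.37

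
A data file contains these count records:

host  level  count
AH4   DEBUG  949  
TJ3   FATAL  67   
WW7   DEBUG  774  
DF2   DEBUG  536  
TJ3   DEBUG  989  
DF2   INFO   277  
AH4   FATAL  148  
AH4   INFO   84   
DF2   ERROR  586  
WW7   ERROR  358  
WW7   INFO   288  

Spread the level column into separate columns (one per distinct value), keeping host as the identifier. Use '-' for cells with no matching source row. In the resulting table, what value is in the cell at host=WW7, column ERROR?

358

The long row with host=WW7, level=ERROR has count=358.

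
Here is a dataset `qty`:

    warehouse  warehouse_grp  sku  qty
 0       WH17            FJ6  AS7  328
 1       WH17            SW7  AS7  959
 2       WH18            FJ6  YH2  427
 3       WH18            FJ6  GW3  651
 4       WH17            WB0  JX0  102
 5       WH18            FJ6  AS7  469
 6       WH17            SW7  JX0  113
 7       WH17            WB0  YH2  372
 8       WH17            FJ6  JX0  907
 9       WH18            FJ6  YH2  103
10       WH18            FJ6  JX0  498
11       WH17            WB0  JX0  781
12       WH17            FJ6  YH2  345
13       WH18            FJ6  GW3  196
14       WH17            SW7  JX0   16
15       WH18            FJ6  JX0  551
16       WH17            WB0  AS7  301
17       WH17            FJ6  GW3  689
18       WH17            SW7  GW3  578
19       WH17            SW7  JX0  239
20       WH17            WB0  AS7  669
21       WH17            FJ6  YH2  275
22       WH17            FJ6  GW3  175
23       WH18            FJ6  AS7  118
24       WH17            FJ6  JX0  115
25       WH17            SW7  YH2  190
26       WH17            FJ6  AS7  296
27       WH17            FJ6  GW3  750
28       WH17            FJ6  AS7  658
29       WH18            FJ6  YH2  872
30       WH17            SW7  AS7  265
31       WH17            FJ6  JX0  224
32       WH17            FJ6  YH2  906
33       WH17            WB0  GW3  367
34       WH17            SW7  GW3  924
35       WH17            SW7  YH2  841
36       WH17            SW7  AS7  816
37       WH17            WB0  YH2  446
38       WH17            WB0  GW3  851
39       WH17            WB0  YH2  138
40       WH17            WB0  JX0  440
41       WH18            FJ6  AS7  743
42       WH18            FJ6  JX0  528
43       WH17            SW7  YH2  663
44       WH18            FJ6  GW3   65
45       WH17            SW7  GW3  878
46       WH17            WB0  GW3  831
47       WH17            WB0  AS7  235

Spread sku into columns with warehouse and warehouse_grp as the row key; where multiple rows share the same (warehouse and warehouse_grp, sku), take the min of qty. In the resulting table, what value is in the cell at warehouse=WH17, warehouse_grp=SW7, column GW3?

578

Rows with warehouse=WH17, warehouse_grp=SW7 and sku=GW3: qty values are 578, 924, 878.
min(578, 924, 878) = 578.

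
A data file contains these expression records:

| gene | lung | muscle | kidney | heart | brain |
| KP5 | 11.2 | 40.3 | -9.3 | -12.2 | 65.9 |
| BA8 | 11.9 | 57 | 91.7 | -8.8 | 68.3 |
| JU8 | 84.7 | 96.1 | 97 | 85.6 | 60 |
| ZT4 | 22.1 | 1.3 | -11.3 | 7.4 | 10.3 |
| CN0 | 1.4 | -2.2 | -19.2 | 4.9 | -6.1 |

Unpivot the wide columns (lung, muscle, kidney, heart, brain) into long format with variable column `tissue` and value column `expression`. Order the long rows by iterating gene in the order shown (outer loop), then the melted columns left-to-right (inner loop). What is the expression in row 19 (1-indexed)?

25 rows total (5 × 5). Row 19: index ⌊(19-1)/5⌋ = 3 into gene → ZT4; (19-1) mod 5 = 3 into the melted columns → heart.
So row 19 is (ZT4, heart, 7.4); expression = 7.4.

7.4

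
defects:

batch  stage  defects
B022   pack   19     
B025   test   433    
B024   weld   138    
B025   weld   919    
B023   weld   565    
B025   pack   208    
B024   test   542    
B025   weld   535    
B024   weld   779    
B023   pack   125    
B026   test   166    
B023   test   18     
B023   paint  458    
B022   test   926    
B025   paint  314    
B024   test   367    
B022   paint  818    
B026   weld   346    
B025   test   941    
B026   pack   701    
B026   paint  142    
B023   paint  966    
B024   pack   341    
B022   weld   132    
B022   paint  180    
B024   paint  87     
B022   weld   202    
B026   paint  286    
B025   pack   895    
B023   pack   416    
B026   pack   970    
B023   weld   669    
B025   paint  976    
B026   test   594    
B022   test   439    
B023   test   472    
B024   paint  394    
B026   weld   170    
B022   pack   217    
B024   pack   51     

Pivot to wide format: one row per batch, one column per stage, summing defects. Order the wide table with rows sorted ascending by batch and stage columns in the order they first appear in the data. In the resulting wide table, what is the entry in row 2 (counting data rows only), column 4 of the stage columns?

With rows sorted ascending by batch, row 2 is batch=B023. stage columns in first-appearance order: pack, test, weld, paint; column 4 is paint.
Long rows with batch=B023, stage=paint: 458 + 966 = 1424.

1424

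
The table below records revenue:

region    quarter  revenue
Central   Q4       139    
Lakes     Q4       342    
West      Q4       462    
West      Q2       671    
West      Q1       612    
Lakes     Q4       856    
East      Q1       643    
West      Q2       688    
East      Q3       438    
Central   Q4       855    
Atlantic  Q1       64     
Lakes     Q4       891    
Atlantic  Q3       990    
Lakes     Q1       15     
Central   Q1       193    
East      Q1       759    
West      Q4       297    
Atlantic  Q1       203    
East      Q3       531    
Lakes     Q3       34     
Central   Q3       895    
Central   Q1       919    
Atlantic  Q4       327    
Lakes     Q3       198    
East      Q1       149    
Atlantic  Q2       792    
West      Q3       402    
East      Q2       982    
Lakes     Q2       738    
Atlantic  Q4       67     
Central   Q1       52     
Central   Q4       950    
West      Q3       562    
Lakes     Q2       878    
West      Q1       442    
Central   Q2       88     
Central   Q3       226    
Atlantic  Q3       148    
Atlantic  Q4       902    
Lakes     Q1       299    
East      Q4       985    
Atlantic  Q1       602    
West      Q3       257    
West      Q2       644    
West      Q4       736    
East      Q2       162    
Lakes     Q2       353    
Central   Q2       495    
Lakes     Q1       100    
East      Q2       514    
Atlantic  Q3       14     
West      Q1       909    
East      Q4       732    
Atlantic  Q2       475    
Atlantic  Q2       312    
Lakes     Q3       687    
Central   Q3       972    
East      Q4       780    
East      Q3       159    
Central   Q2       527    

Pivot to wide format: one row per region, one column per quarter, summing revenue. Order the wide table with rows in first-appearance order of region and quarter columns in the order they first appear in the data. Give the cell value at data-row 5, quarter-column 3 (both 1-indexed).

With rows in first-appearance order of region, row 5 is region=Atlantic. quarter columns in first-appearance order: Q4, Q2, Q1, Q3; column 3 is Q1.
Long rows with region=Atlantic, quarter=Q1: 64 + 203 + 602 = 869.

869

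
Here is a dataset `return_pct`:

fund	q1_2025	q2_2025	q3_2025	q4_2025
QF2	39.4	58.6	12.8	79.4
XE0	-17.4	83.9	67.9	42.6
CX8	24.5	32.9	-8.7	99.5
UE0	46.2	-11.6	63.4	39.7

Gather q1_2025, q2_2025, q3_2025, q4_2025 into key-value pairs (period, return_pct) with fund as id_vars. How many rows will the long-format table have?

4 fund values × 4 melted columns = 16 rows.

16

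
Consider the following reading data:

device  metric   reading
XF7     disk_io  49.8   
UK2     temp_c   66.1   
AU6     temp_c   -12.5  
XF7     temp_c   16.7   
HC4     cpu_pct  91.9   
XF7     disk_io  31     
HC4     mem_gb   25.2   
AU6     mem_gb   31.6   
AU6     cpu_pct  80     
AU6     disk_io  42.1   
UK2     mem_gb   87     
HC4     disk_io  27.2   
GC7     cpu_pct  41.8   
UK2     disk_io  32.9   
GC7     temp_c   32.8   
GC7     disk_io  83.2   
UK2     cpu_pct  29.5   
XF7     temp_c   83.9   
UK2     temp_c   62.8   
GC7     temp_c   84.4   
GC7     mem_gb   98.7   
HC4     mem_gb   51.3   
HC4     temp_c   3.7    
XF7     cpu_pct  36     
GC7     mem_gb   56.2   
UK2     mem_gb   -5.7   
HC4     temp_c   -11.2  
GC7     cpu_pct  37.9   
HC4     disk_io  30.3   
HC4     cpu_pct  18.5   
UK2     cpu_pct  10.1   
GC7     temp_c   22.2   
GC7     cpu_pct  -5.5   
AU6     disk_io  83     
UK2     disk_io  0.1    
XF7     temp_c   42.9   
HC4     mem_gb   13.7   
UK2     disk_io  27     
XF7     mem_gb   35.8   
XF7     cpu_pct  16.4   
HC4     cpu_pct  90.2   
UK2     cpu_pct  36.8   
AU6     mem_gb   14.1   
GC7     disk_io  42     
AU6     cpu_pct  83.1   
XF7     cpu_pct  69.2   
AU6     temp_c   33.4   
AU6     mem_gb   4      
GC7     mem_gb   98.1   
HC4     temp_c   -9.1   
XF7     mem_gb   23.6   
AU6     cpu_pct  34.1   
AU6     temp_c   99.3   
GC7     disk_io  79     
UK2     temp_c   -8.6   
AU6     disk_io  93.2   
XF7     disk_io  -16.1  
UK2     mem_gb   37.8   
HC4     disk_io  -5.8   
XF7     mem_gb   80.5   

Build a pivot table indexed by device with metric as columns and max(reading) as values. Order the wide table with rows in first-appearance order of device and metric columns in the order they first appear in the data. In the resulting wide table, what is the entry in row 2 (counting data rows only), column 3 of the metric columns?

With rows in first-appearance order of device, row 2 is device=UK2. metric columns in first-appearance order: disk_io, temp_c, cpu_pct, mem_gb; column 3 is cpu_pct.
Long rows with device=UK2, metric=cpu_pct: max(29.5, 10.1, 36.8) = 36.8.

36.8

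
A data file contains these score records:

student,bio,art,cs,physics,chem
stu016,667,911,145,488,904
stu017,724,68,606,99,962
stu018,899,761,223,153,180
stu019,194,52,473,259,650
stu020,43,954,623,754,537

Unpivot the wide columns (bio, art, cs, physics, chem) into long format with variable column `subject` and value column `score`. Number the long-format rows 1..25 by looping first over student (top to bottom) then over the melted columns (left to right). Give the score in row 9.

99

25 rows total (5 × 5). Row 9: index ⌊(9-1)/5⌋ = 1 into student → stu017; (9-1) mod 5 = 3 into the melted columns → physics.
So row 9 is (stu017, physics, 99); score = 99.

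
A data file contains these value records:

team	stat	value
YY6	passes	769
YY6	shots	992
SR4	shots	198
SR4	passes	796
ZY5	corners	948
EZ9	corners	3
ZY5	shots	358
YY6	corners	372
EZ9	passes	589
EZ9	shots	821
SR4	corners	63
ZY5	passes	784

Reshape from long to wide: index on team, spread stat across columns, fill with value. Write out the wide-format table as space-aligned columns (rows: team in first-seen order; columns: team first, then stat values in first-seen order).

Columns: team plus the 3 distinct stat values (passes, shots, corners).
For example, row YY6 column passes takes value=769 from the long row (YY6, passes).

team  passes  shots  corners
YY6   769     992    372    
SR4   796     198    63     
ZY5   784     358    948    
EZ9   589     821    3      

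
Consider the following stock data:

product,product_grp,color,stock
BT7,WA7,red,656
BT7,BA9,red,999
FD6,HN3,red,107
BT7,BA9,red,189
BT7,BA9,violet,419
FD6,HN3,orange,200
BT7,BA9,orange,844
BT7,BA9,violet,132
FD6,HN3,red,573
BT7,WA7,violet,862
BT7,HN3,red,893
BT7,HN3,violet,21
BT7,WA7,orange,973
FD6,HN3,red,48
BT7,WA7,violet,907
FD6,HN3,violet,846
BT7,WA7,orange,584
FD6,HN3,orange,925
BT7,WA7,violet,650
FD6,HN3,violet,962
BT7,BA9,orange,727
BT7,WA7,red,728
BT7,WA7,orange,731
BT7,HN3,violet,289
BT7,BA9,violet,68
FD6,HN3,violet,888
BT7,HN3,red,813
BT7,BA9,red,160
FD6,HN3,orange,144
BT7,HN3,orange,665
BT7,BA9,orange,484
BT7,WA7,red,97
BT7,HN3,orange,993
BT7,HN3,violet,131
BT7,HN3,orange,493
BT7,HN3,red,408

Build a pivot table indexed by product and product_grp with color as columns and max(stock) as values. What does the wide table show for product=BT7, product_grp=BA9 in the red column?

999

Rows with product=BT7, product_grp=BA9 and color=red: stock values are 999, 189, 160.
max(999, 189, 160) = 999.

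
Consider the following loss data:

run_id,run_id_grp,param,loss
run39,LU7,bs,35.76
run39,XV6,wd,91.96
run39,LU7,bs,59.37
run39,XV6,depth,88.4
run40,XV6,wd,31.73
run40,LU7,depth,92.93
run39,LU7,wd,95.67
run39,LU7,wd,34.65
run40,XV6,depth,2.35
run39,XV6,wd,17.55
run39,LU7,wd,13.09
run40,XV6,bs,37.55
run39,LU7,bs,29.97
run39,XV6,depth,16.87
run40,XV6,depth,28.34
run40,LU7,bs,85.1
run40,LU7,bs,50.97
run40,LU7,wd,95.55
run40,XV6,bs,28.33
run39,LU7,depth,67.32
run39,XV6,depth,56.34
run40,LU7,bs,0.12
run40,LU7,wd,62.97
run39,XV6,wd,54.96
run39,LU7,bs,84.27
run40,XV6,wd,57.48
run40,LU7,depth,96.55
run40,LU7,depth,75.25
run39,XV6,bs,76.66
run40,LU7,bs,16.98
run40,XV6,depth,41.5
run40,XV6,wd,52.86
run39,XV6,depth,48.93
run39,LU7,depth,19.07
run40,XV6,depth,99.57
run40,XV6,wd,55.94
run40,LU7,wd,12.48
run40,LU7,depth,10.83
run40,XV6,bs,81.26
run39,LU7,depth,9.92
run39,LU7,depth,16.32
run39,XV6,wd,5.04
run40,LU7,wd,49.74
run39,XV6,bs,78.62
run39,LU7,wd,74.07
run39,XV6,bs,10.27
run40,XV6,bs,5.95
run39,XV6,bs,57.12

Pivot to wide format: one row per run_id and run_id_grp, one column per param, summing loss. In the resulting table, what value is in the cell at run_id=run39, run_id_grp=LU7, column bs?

209.37

Rows with run_id=run39, run_id_grp=LU7 and param=bs: loss values are 35.76, 59.37, 29.97, 84.27.
35.76 + 59.37 + 29.97 + 84.27 = 209.37.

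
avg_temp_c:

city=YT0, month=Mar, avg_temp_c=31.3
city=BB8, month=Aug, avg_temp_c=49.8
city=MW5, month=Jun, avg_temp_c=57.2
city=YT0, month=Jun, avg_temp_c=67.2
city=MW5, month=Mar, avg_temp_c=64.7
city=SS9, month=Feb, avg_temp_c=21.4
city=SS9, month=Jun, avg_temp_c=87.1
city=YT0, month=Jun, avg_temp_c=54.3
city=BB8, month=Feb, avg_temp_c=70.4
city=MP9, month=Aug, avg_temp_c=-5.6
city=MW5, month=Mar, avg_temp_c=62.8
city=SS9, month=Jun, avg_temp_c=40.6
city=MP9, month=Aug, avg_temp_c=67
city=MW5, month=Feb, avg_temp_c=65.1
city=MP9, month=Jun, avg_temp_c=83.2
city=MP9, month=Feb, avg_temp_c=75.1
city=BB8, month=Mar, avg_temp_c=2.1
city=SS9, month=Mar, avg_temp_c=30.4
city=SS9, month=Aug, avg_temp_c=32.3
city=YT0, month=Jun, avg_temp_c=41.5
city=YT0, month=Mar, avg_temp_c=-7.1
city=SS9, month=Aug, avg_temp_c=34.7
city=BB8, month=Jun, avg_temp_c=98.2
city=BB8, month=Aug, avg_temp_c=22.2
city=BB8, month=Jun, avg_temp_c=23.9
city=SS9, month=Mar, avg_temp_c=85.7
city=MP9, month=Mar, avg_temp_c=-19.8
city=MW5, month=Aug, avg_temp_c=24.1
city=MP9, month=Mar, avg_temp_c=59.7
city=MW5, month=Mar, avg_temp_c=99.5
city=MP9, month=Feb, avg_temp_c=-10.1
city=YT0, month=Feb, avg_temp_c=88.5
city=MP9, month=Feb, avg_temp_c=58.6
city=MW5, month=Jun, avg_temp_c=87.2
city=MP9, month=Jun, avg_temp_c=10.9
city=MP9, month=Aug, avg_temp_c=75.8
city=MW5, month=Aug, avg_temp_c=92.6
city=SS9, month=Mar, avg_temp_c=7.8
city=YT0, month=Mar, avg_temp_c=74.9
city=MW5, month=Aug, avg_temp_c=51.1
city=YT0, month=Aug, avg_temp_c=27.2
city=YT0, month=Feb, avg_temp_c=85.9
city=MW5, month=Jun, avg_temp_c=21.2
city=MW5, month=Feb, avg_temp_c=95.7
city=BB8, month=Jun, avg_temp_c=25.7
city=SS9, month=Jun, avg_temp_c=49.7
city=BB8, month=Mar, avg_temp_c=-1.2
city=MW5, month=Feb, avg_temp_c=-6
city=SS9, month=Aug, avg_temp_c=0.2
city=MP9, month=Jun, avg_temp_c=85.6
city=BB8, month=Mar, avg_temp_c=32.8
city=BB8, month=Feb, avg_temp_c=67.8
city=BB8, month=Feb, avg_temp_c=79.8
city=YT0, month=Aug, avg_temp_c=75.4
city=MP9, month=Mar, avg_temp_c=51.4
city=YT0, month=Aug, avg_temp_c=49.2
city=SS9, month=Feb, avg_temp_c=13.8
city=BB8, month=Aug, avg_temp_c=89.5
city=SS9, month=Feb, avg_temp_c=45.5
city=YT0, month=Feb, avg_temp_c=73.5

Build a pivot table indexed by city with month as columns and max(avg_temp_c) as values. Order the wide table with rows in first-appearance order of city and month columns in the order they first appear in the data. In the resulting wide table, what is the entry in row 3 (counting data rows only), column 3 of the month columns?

With rows in first-appearance order of city, row 3 is city=MW5. month columns in first-appearance order: Mar, Aug, Jun, Feb; column 3 is Jun.
Long rows with city=MW5, month=Jun: max(57.2, 87.2, 21.2) = 87.2.

87.2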